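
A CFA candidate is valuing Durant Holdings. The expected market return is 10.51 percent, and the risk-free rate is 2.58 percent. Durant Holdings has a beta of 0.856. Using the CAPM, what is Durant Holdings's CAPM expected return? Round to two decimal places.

9.37%

Market risk premium = E(R_m) − R_f = 10.51% − 2.58% = 7.93%
E(R) = R_f + β × MRP = 2.58% + 0.856 × 7.93% = 9.37%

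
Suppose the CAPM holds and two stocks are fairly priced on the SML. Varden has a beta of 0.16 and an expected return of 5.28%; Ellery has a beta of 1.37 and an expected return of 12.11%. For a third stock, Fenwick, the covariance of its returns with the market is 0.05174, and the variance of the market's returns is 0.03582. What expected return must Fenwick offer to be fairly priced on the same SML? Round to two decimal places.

12.53%

MRP = (12.11% − 5.28%) / (1.37 − 0.16) = 5.6446%
R_f = 5.28% − 0.16 × 5.6446% = 4.3769%
β_Fenwick = Cov / Var(R_m) = 0.05174 / 0.03582 = 1.4444
E(R_Fenwick) = R_f + β × MRP = 4.3769% + 1.4444 × 5.6446% = 12.53%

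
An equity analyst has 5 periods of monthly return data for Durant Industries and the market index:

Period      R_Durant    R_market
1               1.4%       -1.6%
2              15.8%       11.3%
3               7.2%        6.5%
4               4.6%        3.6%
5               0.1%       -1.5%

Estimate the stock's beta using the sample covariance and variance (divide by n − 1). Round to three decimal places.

1.102

Mean R_i = (1.4 + 15.8 + 7.2 + 4.6 + 0.1) / 5 = 5.8200%
Mean R_m = (-1.6 + 11.3 + 6.5 + 3.6 − 1.5) / 5 = 3.6600%
Σ(R_i − R̄_i)(R_m − R̄_m) = 133.0040  ⇒  Cov = 133.0040 / 4 = 33.2510
Σ(R_m − R̄_m)² = 120.7320  ⇒  Var(R_m) = 120.7320 / 4 = 30.1830
β = Cov / Var(R_m) = 33.2510 / 30.1830 = 1.1016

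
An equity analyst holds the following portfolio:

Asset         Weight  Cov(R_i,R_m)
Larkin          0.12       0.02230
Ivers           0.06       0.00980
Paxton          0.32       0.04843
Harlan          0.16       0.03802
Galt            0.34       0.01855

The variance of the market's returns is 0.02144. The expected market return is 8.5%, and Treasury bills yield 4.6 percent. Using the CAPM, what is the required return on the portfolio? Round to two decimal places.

10.27%

β_Larkin = 0.02230 / 0.02144 = 1.0401
β_Ivers = 0.00980 / 0.02144 = 0.4571
β_Paxton = 0.04843 / 0.02144 = 2.2589
β_Harlan = 0.03802 / 0.02144 = 1.7733
β_Galt = 0.01855 / 0.02144 = 0.8652
β_P = Σ w_i β_i = 0.12×1.0401 + 0.06×0.4571 + 0.32×2.2589 + 0.16×1.7733 + 0.34×0.8652 = 1.4530
MRP = 8.5% − 4.6% = 3.90%
E(R_P) = R_f + β_P × MRP = 4.6% + 1.4530 × 3.9% = 10.27%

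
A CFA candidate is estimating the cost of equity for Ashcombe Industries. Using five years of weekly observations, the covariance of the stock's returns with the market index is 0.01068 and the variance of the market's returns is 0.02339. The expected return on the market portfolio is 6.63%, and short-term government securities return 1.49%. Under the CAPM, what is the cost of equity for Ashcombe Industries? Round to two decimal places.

3.84%

β = Cov(R_i, R_m) / Var(R_m) = 0.01068 / 0.02339 = 0.4566
MRP = 6.63% − 1.49% = 5.14%
E(R) = R_f + β × MRP = 1.49% + 0.4566 × 5.14% = 3.84%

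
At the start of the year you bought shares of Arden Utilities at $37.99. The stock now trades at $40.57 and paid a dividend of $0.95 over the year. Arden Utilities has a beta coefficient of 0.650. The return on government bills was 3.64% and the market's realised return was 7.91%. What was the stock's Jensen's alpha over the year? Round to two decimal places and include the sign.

Realised HPR = (P1 + D1 − P0) / P0 = (40.57 + 0.95 − 37.99) / 37.99 = 3.53 / 37.99 = 9.2919%
MRP = 7.91% − 3.64% = 4.27%
CAPM required = R_f + β·MRP = 3.64% + 0.650 × 4.27% = 6.41550%
α = realised − required = 9.2919% − 6.41550% = +2.88%

+2.88%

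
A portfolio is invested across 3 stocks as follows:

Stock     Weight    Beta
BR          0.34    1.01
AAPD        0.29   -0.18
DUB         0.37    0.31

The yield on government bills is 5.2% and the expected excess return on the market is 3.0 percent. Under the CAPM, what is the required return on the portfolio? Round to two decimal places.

β_P = Σ w_i β_i = 0.34×1.01 + 0.29×-0.18 + 0.37×0.31 = 0.4059
E(R_P) = R_f + β_P × MRP = 5.2% + 0.4059 × 3.0% = 6.42%

6.42%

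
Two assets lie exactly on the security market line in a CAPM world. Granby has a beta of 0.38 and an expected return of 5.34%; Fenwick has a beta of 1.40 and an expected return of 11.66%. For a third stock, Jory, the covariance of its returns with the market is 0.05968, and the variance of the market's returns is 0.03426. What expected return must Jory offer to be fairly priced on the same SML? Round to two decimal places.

MRP = (11.66% − 5.34%) / (1.40 − 0.38) = 6.1961%
R_f = 5.34% − 0.38 × 6.1961% = 2.9855%
β_Jory = Cov / Var(R_m) = 0.05968 / 0.03426 = 1.7420
E(R_Jory) = R_f + β × MRP = 2.9855% + 1.7420 × 6.1961% = 13.78%

13.78%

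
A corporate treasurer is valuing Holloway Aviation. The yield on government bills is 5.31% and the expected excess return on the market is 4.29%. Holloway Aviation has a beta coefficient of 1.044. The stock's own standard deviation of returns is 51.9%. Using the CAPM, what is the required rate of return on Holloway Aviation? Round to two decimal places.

9.79%

E(R) = R_f + β × MRP = 5.31% + 1.044 × 4.29% = 9.79%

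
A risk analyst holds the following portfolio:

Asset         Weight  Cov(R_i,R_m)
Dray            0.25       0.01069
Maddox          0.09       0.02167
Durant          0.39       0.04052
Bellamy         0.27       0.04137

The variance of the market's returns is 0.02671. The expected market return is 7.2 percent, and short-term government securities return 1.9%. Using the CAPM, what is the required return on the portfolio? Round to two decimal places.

β_Dray = 0.01069 / 0.02671 = 0.4002
β_Maddox = 0.02167 / 0.02671 = 0.8113
β_Durant = 0.04052 / 0.02671 = 1.5170
β_Bellamy = 0.04137 / 0.02671 = 1.5489
β_P = Σ w_i β_i = 0.25×0.4002 + 0.09×0.8113 + 0.39×1.5170 + 0.27×1.5489 = 1.1829
MRP = 7.2% − 1.9% = 5.30%
E(R_P) = R_f + β_P × MRP = 1.9% + 1.1829 × 5.3% = 8.17%

8.17%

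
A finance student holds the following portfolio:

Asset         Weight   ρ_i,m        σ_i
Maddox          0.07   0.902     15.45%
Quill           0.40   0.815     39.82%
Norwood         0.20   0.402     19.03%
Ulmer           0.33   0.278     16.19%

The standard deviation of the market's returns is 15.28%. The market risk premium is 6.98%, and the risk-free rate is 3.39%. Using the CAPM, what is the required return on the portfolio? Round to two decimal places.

11.14%

β_Maddox = 0.902 × 15.45% / 15.28% = 0.9120
β_Quill = 0.815 × 39.82% / 15.28% = 2.1239
β_Norwood = 0.402 × 19.03% / 15.28% = 0.5007
β_Ulmer = 0.278 × 16.19% / 15.28% = 0.2946
β_P = Σ w_i β_i = 0.07×0.9120 + 0.40×2.1239 + 0.20×0.5007 + 0.33×0.2946 = 1.1108
E(R_P) = R_f + β_P × MRP = 3.39% + 1.1108 × 6.98% = 11.14%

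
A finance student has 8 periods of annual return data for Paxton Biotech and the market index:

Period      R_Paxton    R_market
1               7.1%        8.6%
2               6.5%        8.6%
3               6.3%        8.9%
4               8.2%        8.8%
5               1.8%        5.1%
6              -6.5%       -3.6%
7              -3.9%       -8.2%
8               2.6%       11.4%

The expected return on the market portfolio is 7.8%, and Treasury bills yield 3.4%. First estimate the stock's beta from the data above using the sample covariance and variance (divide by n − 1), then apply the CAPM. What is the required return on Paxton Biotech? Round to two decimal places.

Mean R_i = (7.1 + 6.5 + 6.3 + 8.2 + 1.8 − 6.5 − 3.9 + 2.6) / 8 = 2.7625%
Mean R_m = (8.6 + 8.6 + 8.9 + 8.8 + 5.1 − 3.6 − 8.2 + 11.4) / 8 = 4.9500%
Σ(R_i − R̄_i)(R_m − R̄_m) = 229.9950  ⇒  Cov = 229.9950 / 7 = 32.8564
Σ(R_m − R̄_m)² = 344.7200  ⇒  Var(R_m) = 344.7200 / 7 = 49.2457
β = Cov / Var(R_m) = 32.8564 / 49.2457 = 0.6672
MRP = 7.8% − 3.4% = 4.40%
E(R) = R_f + β × MRP = 3.4% + 0.6672 × 4.4% = 6.34%

6.34%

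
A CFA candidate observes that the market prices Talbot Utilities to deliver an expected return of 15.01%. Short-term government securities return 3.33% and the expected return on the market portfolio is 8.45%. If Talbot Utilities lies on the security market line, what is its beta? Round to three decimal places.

MRP = 8.45% − 3.33% = 5.12%
β = (E(R) − R_f) / MRP = (15.01% − 3.33%) / 5.12% = 11.68% / 5.12% = 2.281

2.281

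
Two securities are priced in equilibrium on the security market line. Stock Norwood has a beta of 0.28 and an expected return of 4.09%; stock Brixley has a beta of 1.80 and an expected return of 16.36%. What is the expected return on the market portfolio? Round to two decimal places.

Both satisfy E(R) = R_f + β·MRP, so the slope of the SML is
MRP = (16.36% − 4.09%) / (1.80 − 0.28) = 12.27% / 1.52 = 8.0724%
R_f = E(R_Norwood) − β_Norwood·MRP = 4.09% − 0.28 × 8.0724% = 1.8297%
E(R_m) = R_f + MRP = 1.8297% + 8.0724% = 9.90%

9.90%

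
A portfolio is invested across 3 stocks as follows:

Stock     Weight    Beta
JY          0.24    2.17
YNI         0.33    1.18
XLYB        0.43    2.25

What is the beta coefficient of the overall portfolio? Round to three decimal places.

β_P = Σ w_i β_i = 0.24×2.17 + 0.33×1.18 + 0.43×2.25 = 1.8777

1.878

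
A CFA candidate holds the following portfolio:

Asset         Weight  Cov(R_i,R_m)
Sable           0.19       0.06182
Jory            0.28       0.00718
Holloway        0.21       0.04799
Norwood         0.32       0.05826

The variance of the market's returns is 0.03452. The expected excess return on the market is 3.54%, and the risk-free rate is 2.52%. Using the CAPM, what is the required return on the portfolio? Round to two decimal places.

β_Sable = 0.06182 / 0.03452 = 1.7908
β_Jory = 0.00718 / 0.03452 = 0.2080
β_Holloway = 0.04799 / 0.03452 = 1.3902
β_Norwood = 0.05826 / 0.03452 = 1.6877
β_P = Σ w_i β_i = 0.19×1.7908 + 0.28×0.2080 + 0.21×1.3902 + 0.32×1.6877 = 1.2305
E(R_P) = R_f + β_P × MRP = 2.52% + 1.2305 × 3.54% = 6.88%

6.88%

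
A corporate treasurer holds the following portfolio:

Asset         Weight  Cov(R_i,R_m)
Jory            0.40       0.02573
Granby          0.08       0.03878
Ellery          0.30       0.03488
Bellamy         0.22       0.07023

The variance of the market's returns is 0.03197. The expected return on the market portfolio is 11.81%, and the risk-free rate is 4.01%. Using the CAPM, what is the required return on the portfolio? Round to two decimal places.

β_Jory = 0.02573 / 0.03197 = 0.8048
β_Granby = 0.03878 / 0.03197 = 1.2130
β_Ellery = 0.03488 / 0.03197 = 1.0910
β_Bellamy = 0.07023 / 0.03197 = 2.1967
β_P = Σ w_i β_i = 0.40×0.8048 + 0.08×1.2130 + 0.30×1.0910 + 0.22×2.1967 = 1.2295
MRP = 11.81% − 4.01% = 7.80%
E(R_P) = R_f + β_P × MRP = 4.01% + 1.2295 × 7.80% = 13.60%

13.60%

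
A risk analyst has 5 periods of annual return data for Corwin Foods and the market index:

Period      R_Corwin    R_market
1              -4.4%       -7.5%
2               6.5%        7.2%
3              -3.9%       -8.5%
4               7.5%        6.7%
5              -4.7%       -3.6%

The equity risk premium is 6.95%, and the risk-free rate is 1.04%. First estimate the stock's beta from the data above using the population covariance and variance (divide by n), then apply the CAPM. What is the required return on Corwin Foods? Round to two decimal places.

Mean R_i = (-4.4 + 6.5 − 3.9 + 7.5 − 4.7) / 5 = 0.2000%
Mean R_m = (-7.5 + 7.2 − 8.5 + 6.7 − 3.6) / 5 = -1.1400%
Σ(R_i − R̄_i)(R_m − R̄_m) = 181.2600  ⇒  Cov = 181.2600 / 5 = 36.2520
Σ(R_m − R̄_m)² = 231.6920  ⇒  Var(R_m) = 231.6920 / 5 = 46.3384
β = Cov / Var(R_m) = 36.2520 / 46.3384 = 0.7823
E(R) = R_f + β × MRP = 1.04% + 0.7823 × 6.95% = 6.48%

6.48%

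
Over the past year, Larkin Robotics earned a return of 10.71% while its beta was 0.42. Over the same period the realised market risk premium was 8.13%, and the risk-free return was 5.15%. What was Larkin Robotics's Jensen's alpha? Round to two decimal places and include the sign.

CAPM benchmark = R_f + β(R_m − R_f) = 5.15% + 0.42 × 8.13% = 8.5646%
α = actual − benchmark = 10.71% − 8.5646% = +2.15%

+2.15%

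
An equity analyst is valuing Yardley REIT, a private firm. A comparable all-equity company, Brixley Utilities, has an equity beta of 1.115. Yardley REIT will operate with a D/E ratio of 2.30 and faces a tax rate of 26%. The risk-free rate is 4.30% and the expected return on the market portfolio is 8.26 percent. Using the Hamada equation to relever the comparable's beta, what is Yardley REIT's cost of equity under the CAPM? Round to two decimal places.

β_L = β_U × [1 + (1 − t)(D/E)] = 1.115 × [1 + (1 − 0.26) × 2.30]
    = 1.115 × [1 + 0.74 × 2.30] = 1.115 × 2.7020 = 3.0127
MRP = 8.26% − 4.30% = 3.96%
E(R) = R_f + β_L × MRP = 4.30% + 3.0127 × 3.96% = 16.23%

16.23%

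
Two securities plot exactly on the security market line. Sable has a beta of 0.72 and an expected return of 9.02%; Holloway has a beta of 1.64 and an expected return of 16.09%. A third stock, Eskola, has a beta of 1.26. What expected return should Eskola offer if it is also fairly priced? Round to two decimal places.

MRP (SML slope) = (16.09% − 9.02%) / (1.64 − 0.72) = 7.07% / 0.92 = 7.6848%
R_f (intercept) = 9.02% − 0.72 × 7.6848% = 3.4869%
E(R_Eskola) = R_f + β × MRP = 3.4869% + 1.26 × 7.6848% = 13.17%

13.17%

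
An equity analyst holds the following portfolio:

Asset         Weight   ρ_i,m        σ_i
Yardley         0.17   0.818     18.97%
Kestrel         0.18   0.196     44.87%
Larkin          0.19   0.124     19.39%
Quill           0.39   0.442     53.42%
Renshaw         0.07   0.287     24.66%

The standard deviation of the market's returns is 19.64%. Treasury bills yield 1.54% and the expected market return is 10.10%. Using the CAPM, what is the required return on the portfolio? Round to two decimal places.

7.81%

β_Yardley = 0.818 × 18.97% / 19.64% = 0.7901
β_Kestrel = 0.196 × 44.87% / 19.64% = 0.4478
β_Larkin = 0.124 × 19.39% / 19.64% = 0.1224
β_Quill = 0.442 × 53.42% / 19.64% = 1.2022
β_Renshaw = 0.287 × 24.66% / 19.64% = 0.3604
β_P = Σ w_i β_i = 0.17×0.7901 + 0.18×0.4478 + 0.19×0.1224 + 0.39×1.2022 + 0.07×0.3604 = 0.7323
MRP = 10.10% − 1.54% = 8.56%
E(R_P) = R_f + β_P × MRP = 1.54% + 0.7323 × 8.56% = 7.81%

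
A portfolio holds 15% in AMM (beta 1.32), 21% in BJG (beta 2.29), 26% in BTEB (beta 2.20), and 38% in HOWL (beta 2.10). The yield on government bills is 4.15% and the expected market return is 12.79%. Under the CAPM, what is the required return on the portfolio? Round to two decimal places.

β_P = Σ w_i β_i = 0.15×1.32 + 0.21×2.29 + 0.26×2.20 + 0.38×2.10 = 2.0489
MRP = 12.79% − 4.15% = 8.64%
E(R_P) = R_f + β_P × MRP = 4.15% + 2.0489 × 8.64% = 21.85%

21.85%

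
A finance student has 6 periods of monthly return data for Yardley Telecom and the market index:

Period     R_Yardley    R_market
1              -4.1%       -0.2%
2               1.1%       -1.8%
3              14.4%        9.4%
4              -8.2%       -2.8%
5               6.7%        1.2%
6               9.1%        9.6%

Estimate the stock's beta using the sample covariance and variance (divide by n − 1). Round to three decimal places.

1.327

Mean R_i = (-4.1 + 1.1 + 14.4 − 8.2 + 6.7 + 9.1) / 6 = 3.1667%
Mean R_m = (-0.2 − 1.8 + 9.4 − 2.8 + 1.2 + 9.6) / 6 = 2.5667%
Σ(R_i − R̄_i)(R_m − R̄_m) = 203.7933  ⇒  Cov = 203.7933 / 5 = 40.7587
Σ(R_m − R̄_m)² = 153.5533  ⇒  Var(R_m) = 153.5533 / 5 = 30.7107
β = Cov / Var(R_m) = 40.7587 / 30.7107 = 1.3272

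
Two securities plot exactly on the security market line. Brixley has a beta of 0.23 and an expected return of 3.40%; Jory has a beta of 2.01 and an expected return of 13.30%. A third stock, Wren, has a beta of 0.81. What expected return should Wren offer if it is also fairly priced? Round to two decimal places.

6.63%

MRP (SML slope) = (13.30% − 3.40%) / (2.01 − 0.23) = 9.90% / 1.78 = 5.5618%
R_f (intercept) = 3.40% − 0.23 × 5.5618% = 2.1208%
E(R_Wren) = R_f + β × MRP = 2.1208% + 0.81 × 5.5618% = 6.63%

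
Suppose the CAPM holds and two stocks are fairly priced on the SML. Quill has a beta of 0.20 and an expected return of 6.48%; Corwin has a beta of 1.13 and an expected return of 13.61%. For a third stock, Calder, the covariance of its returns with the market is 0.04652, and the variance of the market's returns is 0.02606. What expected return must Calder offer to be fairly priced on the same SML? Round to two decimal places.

18.63%

MRP = (13.61% − 6.48%) / (1.13 − 0.20) = 7.6667%
R_f = 6.48% − 0.20 × 7.6667% = 4.9467%
β_Calder = Cov / Var(R_m) = 0.04652 / 0.02606 = 1.7851
E(R_Calder) = R_f + β × MRP = 4.9467% + 1.7851 × 7.6667% = 18.63%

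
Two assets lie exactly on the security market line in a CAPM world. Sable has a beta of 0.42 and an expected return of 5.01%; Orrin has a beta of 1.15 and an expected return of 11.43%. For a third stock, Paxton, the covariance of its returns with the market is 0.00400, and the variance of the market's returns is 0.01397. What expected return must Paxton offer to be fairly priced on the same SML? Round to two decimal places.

MRP = (11.43% − 5.01%) / (1.15 − 0.42) = 8.7945%
R_f = 5.01% − 0.42 × 8.7945% = 1.3163%
β_Paxton = Cov / Var(R_m) = 0.00400 / 0.01397 = 0.2863
E(R_Paxton) = R_f + β × MRP = 1.3163% + 0.2863 × 8.7945% = 3.83%

3.83%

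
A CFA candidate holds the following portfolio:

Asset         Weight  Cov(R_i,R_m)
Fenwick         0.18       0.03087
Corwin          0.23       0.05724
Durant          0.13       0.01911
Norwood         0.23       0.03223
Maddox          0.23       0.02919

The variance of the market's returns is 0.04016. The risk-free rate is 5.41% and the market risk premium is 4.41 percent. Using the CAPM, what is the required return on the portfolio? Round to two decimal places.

β_Fenwick = 0.03087 / 0.04016 = 0.7687
β_Corwin = 0.05724 / 0.04016 = 1.4253
β_Durant = 0.01911 / 0.04016 = 0.4758
β_Norwood = 0.03223 / 0.04016 = 0.8025
β_Maddox = 0.02919 / 0.04016 = 0.7268
β_P = Σ w_i β_i = 0.18×0.7687 + 0.23×1.4253 + 0.13×0.4758 + 0.23×0.8025 + 0.23×0.7268 = 0.8798
E(R_P) = R_f + β_P × MRP = 5.41% + 0.8798 × 4.41% = 9.29%

9.29%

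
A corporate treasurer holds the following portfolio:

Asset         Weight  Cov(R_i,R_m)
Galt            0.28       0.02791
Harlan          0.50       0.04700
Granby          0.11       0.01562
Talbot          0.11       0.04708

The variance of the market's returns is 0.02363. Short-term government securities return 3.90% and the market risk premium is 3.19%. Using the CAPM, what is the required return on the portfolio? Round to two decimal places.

β_Galt = 0.02791 / 0.02363 = 1.1811
β_Harlan = 0.04700 / 0.02363 = 1.9890
β_Granby = 0.01562 / 0.02363 = 0.6610
β_Talbot = 0.04708 / 0.02363 = 1.9924
β_P = Σ w_i β_i = 0.28×1.1811 + 0.50×1.9890 + 0.11×0.6610 + 0.11×1.9924 = 1.6171
E(R_P) = R_f + β_P × MRP = 3.90% + 1.6171 × 3.19% = 9.06%

9.06%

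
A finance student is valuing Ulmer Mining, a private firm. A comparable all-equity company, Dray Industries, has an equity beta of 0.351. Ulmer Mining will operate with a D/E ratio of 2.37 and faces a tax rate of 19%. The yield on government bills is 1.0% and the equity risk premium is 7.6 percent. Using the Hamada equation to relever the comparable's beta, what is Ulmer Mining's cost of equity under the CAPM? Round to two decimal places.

β_L = β_U × [1 + (1 − t)(D/E)] = 0.351 × [1 + (1 − 0.19) × 2.37]
    = 0.351 × [1 + 0.81 × 2.37] = 0.351 × 2.9197 = 1.0248
E(R) = R_f + β_L × MRP = 1.0% + 1.0248 × 7.6% = 8.79%

8.79%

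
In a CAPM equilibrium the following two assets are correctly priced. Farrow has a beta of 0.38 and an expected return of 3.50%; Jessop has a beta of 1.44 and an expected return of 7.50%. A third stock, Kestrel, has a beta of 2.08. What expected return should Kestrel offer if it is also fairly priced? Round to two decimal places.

9.92%

MRP (SML slope) = (7.50% − 3.50%) / (1.44 − 0.38) = 4.00% / 1.06 = 3.7736%
R_f (intercept) = 3.50% − 0.38 × 3.7736% = 2.0660%
E(R_Kestrel) = R_f + β × MRP = 2.0660% + 2.08 × 3.7736% = 9.92%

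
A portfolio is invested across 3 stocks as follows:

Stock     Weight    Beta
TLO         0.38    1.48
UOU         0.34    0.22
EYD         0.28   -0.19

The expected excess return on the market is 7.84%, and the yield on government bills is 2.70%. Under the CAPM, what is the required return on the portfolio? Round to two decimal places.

7.28%

β_P = Σ w_i β_i = 0.38×1.48 + 0.34×0.22 + 0.28×-0.19 = 0.5840
E(R_P) = R_f + β_P × MRP = 2.70% + 0.5840 × 7.84% = 7.28%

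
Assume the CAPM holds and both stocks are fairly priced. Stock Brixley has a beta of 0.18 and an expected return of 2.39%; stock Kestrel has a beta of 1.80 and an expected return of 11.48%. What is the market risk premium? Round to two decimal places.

Both satisfy E(R) = R_f + β·MRP, so the slope of the SML is
MRP = (11.48% − 2.39%) / (1.80 − 0.18) = 9.09% / 1.62 = 5.6111%

5.61%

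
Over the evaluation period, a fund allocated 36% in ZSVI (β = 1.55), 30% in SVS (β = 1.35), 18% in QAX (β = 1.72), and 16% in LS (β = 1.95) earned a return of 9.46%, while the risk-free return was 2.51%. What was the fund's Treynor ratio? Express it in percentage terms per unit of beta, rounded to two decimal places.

β_P = 0.36×1.55 + 0.30×1.35 + 0.18×1.72 + 0.16×1.95 = 1.5846
Treynor = (R_P − R_f) / β_P = (9.46% − 2.51%) / 1.5846 = 6.95% / 1.5846 = 4.39%

4.39%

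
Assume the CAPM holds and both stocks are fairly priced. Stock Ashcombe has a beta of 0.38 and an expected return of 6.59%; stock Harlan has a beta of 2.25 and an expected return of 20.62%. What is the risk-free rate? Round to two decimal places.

3.74%

Both satisfy E(R) = R_f + β·MRP, so the slope of the SML is
MRP = (20.62% − 6.59%) / (2.25 − 0.38) = 14.03% / 1.87 = 7.5027%
R_f = E(R_Ashcombe) − β_Ashcombe·MRP = 6.59% − 0.38 × 7.5027% = 3.7390%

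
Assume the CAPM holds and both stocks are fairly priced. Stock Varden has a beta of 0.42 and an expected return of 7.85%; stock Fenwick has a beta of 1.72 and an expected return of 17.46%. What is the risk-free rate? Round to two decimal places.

Both satisfy E(R) = R_f + β·MRP, so the slope of the SML is
MRP = (17.46% − 7.85%) / (1.72 − 0.42) = 9.61% / 1.30 = 7.3923%
R_f = E(R_Varden) − β_Varden·MRP = 7.85% − 0.42 × 7.3923% = 4.7452%

4.75%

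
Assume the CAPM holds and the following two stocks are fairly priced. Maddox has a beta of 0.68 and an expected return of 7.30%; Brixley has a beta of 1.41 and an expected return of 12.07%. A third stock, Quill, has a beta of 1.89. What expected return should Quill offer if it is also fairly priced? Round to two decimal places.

15.21%

MRP (SML slope) = (12.07% − 7.30%) / (1.41 − 0.68) = 4.77% / 0.73 = 6.5342%
R_f (intercept) = 7.30% − 0.68 × 6.5342% = 2.8567%
E(R_Quill) = R_f + β × MRP = 2.8567% + 1.89 × 6.5342% = 15.21%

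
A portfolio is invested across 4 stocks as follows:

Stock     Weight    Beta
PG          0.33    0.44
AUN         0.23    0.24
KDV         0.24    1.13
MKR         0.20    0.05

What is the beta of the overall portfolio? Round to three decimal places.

0.482

β_P = Σ w_i β_i = 0.33×0.44 + 0.23×0.24 + 0.24×1.13 + 0.20×0.05 = 0.4816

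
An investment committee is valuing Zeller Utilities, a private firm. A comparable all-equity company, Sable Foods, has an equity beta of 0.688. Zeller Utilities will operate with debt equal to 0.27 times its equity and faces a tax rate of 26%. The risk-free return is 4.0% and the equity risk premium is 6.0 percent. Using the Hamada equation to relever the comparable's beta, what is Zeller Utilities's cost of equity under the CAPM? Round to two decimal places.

β_L = β_U × [1 + (1 − t)(D/E)] = 0.688 × [1 + (1 − 0.26) × 0.27]
    = 0.688 × [1 + 0.74 × 0.27] = 0.688 × 1.1998 = 0.8255
E(R) = R_f + β_L × MRP = 4.0% + 0.8255 × 6.0% = 8.95%

8.95%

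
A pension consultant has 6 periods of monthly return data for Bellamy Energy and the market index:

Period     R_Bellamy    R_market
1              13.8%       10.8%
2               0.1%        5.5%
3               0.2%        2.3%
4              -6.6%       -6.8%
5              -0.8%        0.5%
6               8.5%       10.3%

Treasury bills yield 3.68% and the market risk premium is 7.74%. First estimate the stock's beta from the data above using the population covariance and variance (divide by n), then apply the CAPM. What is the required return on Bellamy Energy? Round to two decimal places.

Mean R_i = (13.8 + 0.1 + 0.2 − 6.6 − 0.8 + 8.5) / 6 = 2.5333%
Mean R_m = (10.8 + 5.5 + 2.3 − 6.8 + 0.5 + 10.3) / 6 = 3.7667%
Σ(R_i − R̄_i)(R_m − R̄_m) = 224.8267  ⇒  Cov = 224.8267 / 6 = 37.4711
Σ(R_m − R̄_m)² = 219.6333  ⇒  Var(R_m) = 219.6333 / 6 = 36.6056
β = Cov / Var(R_m) = 37.4711 / 36.6056 = 1.0236
E(R) = R_f + β × MRP = 3.68% + 1.0236 × 7.74% = 11.60%

11.60%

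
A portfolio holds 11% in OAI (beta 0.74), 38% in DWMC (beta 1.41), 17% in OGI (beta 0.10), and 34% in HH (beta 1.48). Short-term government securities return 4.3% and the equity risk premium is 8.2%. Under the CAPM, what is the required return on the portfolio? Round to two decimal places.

β_P = Σ w_i β_i = 0.11×0.74 + 0.38×1.41 + 0.17×0.10 + 0.34×1.48 = 1.1374
E(R_P) = R_f + β_P × MRP = 4.3% + 1.1374 × 8.2% = 13.63%

13.63%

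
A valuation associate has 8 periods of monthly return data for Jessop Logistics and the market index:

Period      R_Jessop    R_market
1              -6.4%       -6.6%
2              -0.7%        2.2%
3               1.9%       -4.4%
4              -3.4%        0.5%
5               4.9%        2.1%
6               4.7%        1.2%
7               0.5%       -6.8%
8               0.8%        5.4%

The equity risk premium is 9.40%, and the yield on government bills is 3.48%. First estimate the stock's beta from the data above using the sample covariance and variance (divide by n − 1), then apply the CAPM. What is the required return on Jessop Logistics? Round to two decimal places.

Mean R_i = (-6.4 − 0.7 + 1.9 − 3.4 + 4.9 + 4.7 + 0.5 + 0.8) / 8 = 0.2875%
Mean R_m = (-6.6 + 2.2 − 4.4 + 0.5 + 2.1 + 1.2 − 6.8 + 5.4) / 8 = -0.8000%
Σ(R_i − R̄_i)(R_m − R̄_m) = 49.3300  ⇒  Cov = 49.3300 / 7 = 7.0471
Σ(R_m − R̄_m)² = 144.1400  ⇒  Var(R_m) = 144.1400 / 7 = 20.5914
β = Cov / Var(R_m) = 7.0471 / 20.5914 = 0.3422
E(R) = R_f + β × MRP = 3.48% + 0.3422 × 9.40% = 6.70%

6.70%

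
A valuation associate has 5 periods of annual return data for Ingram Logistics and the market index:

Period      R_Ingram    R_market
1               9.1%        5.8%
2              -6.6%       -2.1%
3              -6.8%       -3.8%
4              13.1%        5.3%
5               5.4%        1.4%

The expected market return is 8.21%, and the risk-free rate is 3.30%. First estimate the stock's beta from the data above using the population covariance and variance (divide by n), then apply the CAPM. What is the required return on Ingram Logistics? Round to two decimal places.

Mean R_i = (9.1 − 6.6 − 6.8 + 13.1 + 5.4) / 5 = 2.8400%
Mean R_m = (5.8 − 2.1 − 3.8 + 5.3 + 1.4) / 5 = 1.3200%
Σ(R_i − R̄_i)(R_m − R̄_m) = 150.7260  ⇒  Cov = 150.7260 / 5 = 30.1452
Σ(R_m − R̄_m)² = 73.8280  ⇒  Var(R_m) = 73.8280 / 5 = 14.7656
β = Cov / Var(R_m) = 30.1452 / 14.7656 = 2.0416
MRP = 8.21% − 3.30% = 4.91%
E(R) = R_f + β × MRP = 3.30% + 2.0416 × 4.91% = 13.32%

13.32%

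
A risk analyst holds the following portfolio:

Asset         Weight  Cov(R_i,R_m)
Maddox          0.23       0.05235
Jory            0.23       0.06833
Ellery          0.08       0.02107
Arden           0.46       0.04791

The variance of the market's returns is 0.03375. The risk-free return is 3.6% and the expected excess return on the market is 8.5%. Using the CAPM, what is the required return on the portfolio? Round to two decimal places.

16.57%

β_Maddox = 0.05235 / 0.03375 = 1.5511
β_Jory = 0.06833 / 0.03375 = 2.0246
β_Ellery = 0.02107 / 0.03375 = 0.6243
β_Arden = 0.04791 / 0.03375 = 1.4196
β_P = Σ w_i β_i = 0.23×1.5511 + 0.23×2.0246 + 0.08×0.6243 + 0.46×1.4196 = 1.5254
E(R_P) = R_f + β_P × MRP = 3.6% + 1.5254 × 8.5% = 16.57%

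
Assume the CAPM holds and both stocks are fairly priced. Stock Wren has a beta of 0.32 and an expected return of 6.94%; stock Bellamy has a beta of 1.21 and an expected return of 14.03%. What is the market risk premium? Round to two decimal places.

Both satisfy E(R) = R_f + β·MRP, so the slope of the SML is
MRP = (14.03% − 6.94%) / (1.21 − 0.32) = 7.09% / 0.89 = 7.9663%

7.97%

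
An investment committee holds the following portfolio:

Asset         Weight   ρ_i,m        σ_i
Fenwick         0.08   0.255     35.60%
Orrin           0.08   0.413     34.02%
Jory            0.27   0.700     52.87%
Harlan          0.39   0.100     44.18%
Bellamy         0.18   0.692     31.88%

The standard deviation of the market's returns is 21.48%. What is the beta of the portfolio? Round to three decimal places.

β_Fenwick = 0.255 × 35.60% / 21.48% = 0.4226
β_Orrin = 0.413 × 34.02% / 21.48% = 0.6541
β_Jory = 0.700 × 52.87% / 21.48% = 1.7230
β_Harlan = 0.100 × 44.18% / 21.48% = 0.2057
β_Bellamy = 0.692 × 31.88% / 21.48% = 1.0270
β_P = Σ w_i β_i = 0.08×0.4226 + 0.08×0.6541 + 0.27×1.7230 + 0.39×0.2057 + 0.18×1.0270 = 0.8164

0.816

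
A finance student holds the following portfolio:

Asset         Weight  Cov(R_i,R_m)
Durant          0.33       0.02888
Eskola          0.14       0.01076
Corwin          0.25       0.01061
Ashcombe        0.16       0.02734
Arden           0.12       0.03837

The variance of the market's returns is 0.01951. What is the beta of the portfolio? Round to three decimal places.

1.162

β_Durant = 0.02888 / 0.01951 = 1.4803
β_Eskola = 0.01076 / 0.01951 = 0.5515
β_Corwin = 0.01061 / 0.01951 = 0.5438
β_Ashcombe = 0.02734 / 0.01951 = 1.4013
β_Arden = 0.03837 / 0.01951 = 1.9667
β_P = Σ w_i β_i = 0.33×1.4803 + 0.14×0.5515 + 0.25×0.5438 + 0.16×1.4013 + 0.12×1.9667 = 1.1619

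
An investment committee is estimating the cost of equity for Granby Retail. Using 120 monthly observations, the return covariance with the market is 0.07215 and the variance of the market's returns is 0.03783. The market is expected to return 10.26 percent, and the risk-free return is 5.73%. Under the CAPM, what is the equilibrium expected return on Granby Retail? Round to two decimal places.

β = Cov(R_i, R_m) / Var(R_m) = 0.07215 / 0.03783 = 1.9072
MRP = 10.26% − 5.73% = 4.53%
E(R) = R_f + β × MRP = 5.73% + 1.9072 × 4.53% = 14.37%

14.37%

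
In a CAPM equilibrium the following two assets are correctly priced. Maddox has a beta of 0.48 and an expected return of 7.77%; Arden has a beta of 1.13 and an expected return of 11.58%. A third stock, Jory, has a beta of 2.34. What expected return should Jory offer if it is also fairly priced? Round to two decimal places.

18.67%

MRP (SML slope) = (11.58% − 7.77%) / (1.13 − 0.48) = 3.81% / 0.65 = 5.8615%
R_f (intercept) = 7.77% − 0.48 × 5.8615% = 4.9565%
E(R_Jory) = R_f + β × MRP = 4.9565% + 2.34 × 5.8615% = 18.67%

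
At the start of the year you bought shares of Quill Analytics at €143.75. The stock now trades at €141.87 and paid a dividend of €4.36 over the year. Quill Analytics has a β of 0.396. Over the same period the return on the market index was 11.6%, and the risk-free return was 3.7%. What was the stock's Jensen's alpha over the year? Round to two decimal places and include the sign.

Realised HPR = (P1 + D1 − P0) / P0 = (141.87 + 4.36 − 143.75) / 143.75 = 2.48 / 143.75 = 1.7252%
MRP = 11.6% − 3.7% = 7.90%
CAPM required = R_f + β·MRP = 3.7% + 0.396 × 7.9% = 6.8284%
α = realised − required = 1.7252% − 6.8284% = -5.10%

-5.10%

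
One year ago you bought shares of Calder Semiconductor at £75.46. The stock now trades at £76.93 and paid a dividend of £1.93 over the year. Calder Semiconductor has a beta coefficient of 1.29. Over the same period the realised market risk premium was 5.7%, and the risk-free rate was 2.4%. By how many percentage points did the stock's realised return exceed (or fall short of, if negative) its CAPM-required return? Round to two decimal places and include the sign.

Realised HPR = (P1 + D1 − P0) / P0 = (76.93 + 1.93 − 75.46) / 75.46 = 3.40 / 75.46 = 4.5057%
CAPM required = R_f + β·MRP = 2.4% + 1.29 × 5.7% = 9.7530%
α = realised − required = 4.5057% − 9.7530% = -5.25%

-5.25%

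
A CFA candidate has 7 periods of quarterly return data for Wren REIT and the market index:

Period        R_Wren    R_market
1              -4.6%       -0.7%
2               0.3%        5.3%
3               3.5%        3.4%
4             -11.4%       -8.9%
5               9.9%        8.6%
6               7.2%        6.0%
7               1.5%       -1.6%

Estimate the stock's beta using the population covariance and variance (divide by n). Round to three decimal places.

1.105

Mean R_i = (-4.6 + 0.3 + 3.5 − 11.4 + 9.9 + 7.2 + 1.5) / 7 = 0.9143%
Mean R_m = (-0.7 + 5.3 + 3.4 − 8.9 + 8.6 + 6.0 − 1.6) / 7 = 1.7286%
Σ(R_i − R̄_i)(R_m − R̄_m) = 233.0471  ⇒  Cov = 233.0471 / 7 = 33.2924
Σ(R_m − R̄_m)² = 210.9543  ⇒  Var(R_m) = 210.9543 / 7 = 30.1363
β = Cov / Var(R_m) = 33.2924 / 30.1363 = 1.1047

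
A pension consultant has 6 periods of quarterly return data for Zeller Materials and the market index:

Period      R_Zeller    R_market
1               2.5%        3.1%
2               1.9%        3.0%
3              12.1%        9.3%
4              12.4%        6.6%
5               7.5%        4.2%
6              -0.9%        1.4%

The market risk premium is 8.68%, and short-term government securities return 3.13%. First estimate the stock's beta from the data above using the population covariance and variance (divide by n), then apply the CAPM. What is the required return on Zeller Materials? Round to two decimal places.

18.84%

Mean R_i = (2.5 + 1.9 + 12.1 + 12.4 + 7.5 − 0.9) / 6 = 5.9167%
Mean R_m = (3.1 + 3.0 + 9.3 + 6.6 + 4.2 + 1.4) / 6 = 4.6000%
Σ(R_i − R̄_i)(R_m − R̄_m) = 74.7600  ⇒  Cov = 74.7600 / 6 = 12.4600
Σ(R_m − R̄_m)² = 41.3000  ⇒  Var(R_m) = 41.3000 / 6 = 6.8833
β = Cov / Var(R_m) = 12.4600 / 6.8833 = 1.8102
E(R) = R_f + β × MRP = 3.13% + 1.8102 × 8.68% = 18.84%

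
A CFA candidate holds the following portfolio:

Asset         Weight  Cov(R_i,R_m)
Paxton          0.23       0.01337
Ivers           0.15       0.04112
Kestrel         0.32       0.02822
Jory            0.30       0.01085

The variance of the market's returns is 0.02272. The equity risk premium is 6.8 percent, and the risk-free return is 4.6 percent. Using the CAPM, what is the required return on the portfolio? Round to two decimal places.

β_Paxton = 0.01337 / 0.02272 = 0.5885
β_Ivers = 0.04112 / 0.02272 = 1.8099
β_Kestrel = 0.02822 / 0.02272 = 1.2421
β_Jory = 0.01085 / 0.02272 = 0.4776
β_P = Σ w_i β_i = 0.23×0.5885 + 0.15×1.8099 + 0.32×1.2421 + 0.30×0.4776 = 0.9476
E(R_P) = R_f + β_P × MRP = 4.6% + 0.9476 × 6.8% = 11.04%

11.04%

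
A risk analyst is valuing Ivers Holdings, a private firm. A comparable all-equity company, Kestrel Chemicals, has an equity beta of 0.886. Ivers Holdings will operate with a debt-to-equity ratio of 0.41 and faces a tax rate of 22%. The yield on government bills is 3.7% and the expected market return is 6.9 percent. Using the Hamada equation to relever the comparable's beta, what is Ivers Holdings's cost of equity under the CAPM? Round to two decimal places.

7.44%

β_L = β_U × [1 + (1 − t)(D/E)] = 0.886 × [1 + (1 − 0.22) × 0.41]
    = 0.886 × [1 + 0.78 × 0.41] = 0.886 × 1.3198 = 1.1693
MRP = 6.9% − 3.7% = 3.20%
E(R) = R_f + β_L × MRP = 3.7% + 1.1693 × 3.2% = 7.44%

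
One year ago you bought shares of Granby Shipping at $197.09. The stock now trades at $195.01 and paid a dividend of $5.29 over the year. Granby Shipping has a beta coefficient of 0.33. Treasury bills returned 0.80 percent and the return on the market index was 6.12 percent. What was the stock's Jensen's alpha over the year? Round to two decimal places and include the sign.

-0.93%

Realised HPR = (P1 + D1 − P0) / P0 = (195.01 + 5.29 − 197.09) / 197.09 = 3.21 / 197.09 = 1.6287%
MRP = 6.12% − 0.80% = 5.32%
CAPM required = R_f + β·MRP = 0.80% + 0.33 × 5.32% = 2.5556%
α = realised − required = 1.6287% − 2.5556% = -0.93%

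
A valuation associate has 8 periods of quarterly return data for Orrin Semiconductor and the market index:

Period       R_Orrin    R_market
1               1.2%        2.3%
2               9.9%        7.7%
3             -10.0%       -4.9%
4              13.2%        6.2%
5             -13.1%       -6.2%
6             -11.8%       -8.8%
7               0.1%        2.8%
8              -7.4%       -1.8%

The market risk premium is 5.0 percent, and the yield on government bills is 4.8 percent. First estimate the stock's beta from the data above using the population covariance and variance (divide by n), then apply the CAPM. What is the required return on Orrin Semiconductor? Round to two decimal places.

Mean R_i = (1.2 + 9.9 − 10.0 + 13.2 − 13.1 − 11.8 + 0.1 − 7.4) / 8 = -2.2375%
Mean R_m = (2.3 + 7.7 − 4.9 + 6.2 − 6.2 − 8.8 + 2.8 − 1.8) / 8 = -0.3375%
Σ(R_i − R̄_i)(R_m − R̄_m) = 402.4488  ⇒  Cov = 402.4488 / 8 = 50.3061
Σ(R_m − R̄_m)² = 253.0788  ⇒  Var(R_m) = 253.0788 / 8 = 31.6349
β = Cov / Var(R_m) = 50.3061 / 31.6349 = 1.5902
E(R) = R_f + β × MRP = 4.8% + 1.5902 × 5.0% = 12.75%

12.75%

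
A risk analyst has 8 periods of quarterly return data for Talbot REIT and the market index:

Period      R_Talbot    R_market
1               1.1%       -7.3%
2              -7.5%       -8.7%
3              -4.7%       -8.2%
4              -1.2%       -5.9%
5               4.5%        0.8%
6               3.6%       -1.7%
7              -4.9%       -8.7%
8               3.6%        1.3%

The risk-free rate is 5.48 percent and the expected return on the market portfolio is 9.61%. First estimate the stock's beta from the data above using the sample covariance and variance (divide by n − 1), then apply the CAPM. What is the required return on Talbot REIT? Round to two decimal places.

Mean R_i = (1.1 − 7.5 − 4.7 − 1.2 + 4.5 + 3.6 − 4.9 + 3.6) / 8 = -0.6875%
Mean R_m = (-7.3 − 8.7 − 8.2 − 5.9 + 0.8 − 1.7 − 8.7 + 1.3) / 8 = -4.8000%
Σ(R_i − R̄_i)(R_m − R̄_m) = 121.2300  ⇒  Cov = 121.2300 / 7 = 17.3186
Σ(R_m − R̄_m)² = 127.6200  ⇒  Var(R_m) = 127.6200 / 7 = 18.2314
β = Cov / Var(R_m) = 17.3186 / 18.2314 = 0.9499
MRP = 9.61% − 5.48% = 4.13%
E(R) = R_f + β × MRP = 5.48% + 0.9499 × 4.13% = 9.40%

9.40%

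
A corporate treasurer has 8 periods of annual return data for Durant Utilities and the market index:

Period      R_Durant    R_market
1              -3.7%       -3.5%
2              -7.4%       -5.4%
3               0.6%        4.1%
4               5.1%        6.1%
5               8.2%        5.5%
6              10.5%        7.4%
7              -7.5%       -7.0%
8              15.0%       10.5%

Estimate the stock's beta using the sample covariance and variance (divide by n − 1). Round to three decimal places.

Mean R_i = (-3.7 − 7.4 + 0.6 + 5.1 + 8.2 + 10.5 − 7.5 + 15.0) / 8 = 2.6000%
Mean R_m = (-3.5 − 5.4 + 4.1 + 6.1 + 5.5 + 7.4 − 7.0 + 10.5) / 8 = 2.2125%
Σ(R_i − R̄_i)(R_m − R̄_m) = 373.2600  ⇒  Cov = 373.2600 / 7 = 53.3229
Σ(R_m − R̄_m)² = 300.5288  ⇒  Var(R_m) = 300.5288 / 7 = 42.9327
β = Cov / Var(R_m) = 53.3229 / 42.9327 = 1.2420

1.242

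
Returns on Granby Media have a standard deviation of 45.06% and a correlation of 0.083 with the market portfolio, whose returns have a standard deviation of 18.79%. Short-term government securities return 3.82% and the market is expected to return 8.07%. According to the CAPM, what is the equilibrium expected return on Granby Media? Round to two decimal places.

4.67%

β = ρ × σ_i / σ_m = 0.083 × 45.06% / 18.79% = 0.1990
MRP = 8.07% − 3.82% = 4.25%
E(R) = 3.82% + 0.1990 × 4.25% = 4.67%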